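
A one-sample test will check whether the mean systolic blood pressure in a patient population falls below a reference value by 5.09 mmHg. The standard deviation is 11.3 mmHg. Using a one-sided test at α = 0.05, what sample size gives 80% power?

For a one-sample z-test, n = ((z_α + z_β)·σ/δ)².
z_α = 1.645 (one-sided α = 0.05); z_β = 0.842 (power 80% → β = 0.2).
n = (2.487 × 11.3 / 5.09)² = 30.48
Round up: n = 31.

31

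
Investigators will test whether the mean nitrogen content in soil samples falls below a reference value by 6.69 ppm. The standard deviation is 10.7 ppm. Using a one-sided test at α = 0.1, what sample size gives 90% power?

For a one-sample z-test, n = ((z_α + z_β)·σ/δ)².
z_α = 1.282 (one-sided α = 0.1); z_β = 1.282 (power 90% → β = 0.1).
n = (2.564 × 10.7 / 6.69)² = 16.82
Round up: n = 17.

17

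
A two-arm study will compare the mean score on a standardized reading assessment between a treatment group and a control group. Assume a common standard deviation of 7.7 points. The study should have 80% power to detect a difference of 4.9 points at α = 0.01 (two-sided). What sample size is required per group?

58 per group

For two equal groups, n per group = 2·((z_{α/2} + z_β)·σ/δ)².
z_{α/2} = 2.576; z_β = 0.842 (power 80%).
n = 2 × (3.418 × 7.7 / 4.9)² = 2 × 28.85 = 57.70
Round up: n = 58 per group.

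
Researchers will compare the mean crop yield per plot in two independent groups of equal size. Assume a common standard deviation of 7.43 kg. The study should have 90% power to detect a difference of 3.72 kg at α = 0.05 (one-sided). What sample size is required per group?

69 per group

For two equal groups, n per group = 2·((z_α + z_β)·σ/δ)².
z_α = 1.645; z_β = 1.282 (power 90%).
n = 2 × (2.927 × 7.43 / 3.72)² = 2 × 34.18 = 68.36
Round up: n = 69 per group.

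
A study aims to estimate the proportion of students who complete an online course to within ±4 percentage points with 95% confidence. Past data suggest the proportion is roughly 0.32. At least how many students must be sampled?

n = 523

For a proportion with margin E = 0.04 at 95% confidence, z = 1.960.
n = p̂(1−p̂)(z/E)² = 0.32 × 0.68 × (1.960/0.04)² = 522.46
Round up: n = 523.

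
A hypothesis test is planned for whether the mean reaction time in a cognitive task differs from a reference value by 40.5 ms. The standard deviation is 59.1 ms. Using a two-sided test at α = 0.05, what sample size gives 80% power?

17

For a one-sample z-test, n = ((z_{α/2} + z_β)·σ/δ)².
z_{α/2} = 1.960 (two-sided α = 0.05); z_β = 0.842 (power 80% → β = 0.2).
n = (2.802 × 59.1 / 40.5)² = 16.72
Round up: n = 17.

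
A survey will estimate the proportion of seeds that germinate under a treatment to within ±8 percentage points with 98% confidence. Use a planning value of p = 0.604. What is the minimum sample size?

203

For a proportion with margin E = 0.08 at 98% confidence, z = 2.326.
n = p̂(1−p̂)(z/E)² = 0.604 × 0.396 × (2.326/0.08)² = 202.20
Round up: n = 203.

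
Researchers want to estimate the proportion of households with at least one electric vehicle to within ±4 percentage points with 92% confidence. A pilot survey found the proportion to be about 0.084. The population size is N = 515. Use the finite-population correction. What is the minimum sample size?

For a proportion with margin E = 0.04 at 92% confidence, z = 1.751.
n = p̂(1−p̂)(z/E)² = 0.084 × 0.916 × (1.751/0.04)² = 147.44 — call this n₀.
Finite-population correction with N = 515: n = n₀ / (1 + (n₀−1)/N) = 147.44 / 1.284 = 114.83
Round up: n = 115.

115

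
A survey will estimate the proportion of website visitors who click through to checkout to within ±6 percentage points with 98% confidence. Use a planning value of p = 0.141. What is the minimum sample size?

For a proportion with margin E = 0.06 at 98% confidence, z = 2.326.
n = p̂(1−p̂)(z/E)² = 0.141 × 0.859 × (2.326/0.06)² = 182.02
Round up: n = 183.

183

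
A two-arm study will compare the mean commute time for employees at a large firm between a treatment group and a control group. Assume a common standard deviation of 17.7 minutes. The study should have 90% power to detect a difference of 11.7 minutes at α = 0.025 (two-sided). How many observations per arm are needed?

For two equal groups, n per group = 2·((z_{α/2} + z_β)·σ/δ)².
z_{α/2} = 2.241; z_β = 1.282 (power 90%).
n = 2 × (3.523 × 17.7 / 11.7)² = 2 × 28.41 = 56.82
Round up: n = 57 per group.

57 per group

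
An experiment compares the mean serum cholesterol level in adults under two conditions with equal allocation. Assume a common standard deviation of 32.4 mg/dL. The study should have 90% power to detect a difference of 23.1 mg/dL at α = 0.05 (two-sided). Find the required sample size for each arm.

For two equal groups, n per group = 2·((z_{α/2} + z_β)·σ/δ)².
z_{α/2} = 1.960; z_β = 1.282 (power 90%).
n = 2 × (3.242 × 32.4 / 23.1)² = 2 × 20.68 = 41.36
Round up: n = 42 per group.

42 per group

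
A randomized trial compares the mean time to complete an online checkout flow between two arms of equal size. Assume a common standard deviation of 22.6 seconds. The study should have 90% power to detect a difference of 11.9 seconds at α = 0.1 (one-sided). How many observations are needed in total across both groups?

96 total

For two equal groups, n per group = 2·((z_α + z_β)·σ/δ)².
z_α = 1.282; z_β = 1.282 (power 90%).
n = 2 × (2.564 × 22.6 / 11.9)² = 2 × 23.71 = 47.42
Round up: n = 48 per group.
Total across both groups: 2 × 48 = 96.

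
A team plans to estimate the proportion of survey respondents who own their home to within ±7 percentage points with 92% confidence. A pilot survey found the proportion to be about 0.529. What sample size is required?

For a proportion with margin E = 0.07 at 92% confidence, z = 1.751.
n = p̂(1−p̂)(z/E)² = 0.529 × 0.471 × (1.751/0.07)² = 155.90
Round up: n = 156.

156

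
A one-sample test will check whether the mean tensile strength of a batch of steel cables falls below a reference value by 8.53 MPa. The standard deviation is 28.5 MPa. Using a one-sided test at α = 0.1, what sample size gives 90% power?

74

For a one-sample z-test, n = ((z_α + z_β)·σ/δ)².
z_α = 1.282 (one-sided α = 0.1); z_β = 1.282 (power 90% → β = 0.1).
n = (2.564 × 28.5 / 8.53)² = 73.39
Round up: n = 74.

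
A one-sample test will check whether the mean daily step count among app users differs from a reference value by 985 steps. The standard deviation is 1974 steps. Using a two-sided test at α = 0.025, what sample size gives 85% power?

n = 44

For a one-sample z-test, n = ((z_{α/2} + z_β)·σ/δ)².
z_{α/2} = 2.241 (two-sided α = 0.025); z_β = 1.036 (power 85% → β = 0.15).
n = (3.277 × 1974 / 985)² = 43.13
Round up: n = 44.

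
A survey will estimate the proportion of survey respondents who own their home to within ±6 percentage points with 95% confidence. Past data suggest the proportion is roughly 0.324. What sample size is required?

234

For a proportion with margin E = 0.06 at 95% confidence, z = 1.960.
n = p̂(1−p̂)(z/E)² = 0.324 × 0.676 × (1.960/0.06)² = 233.72
Round up: n = 234.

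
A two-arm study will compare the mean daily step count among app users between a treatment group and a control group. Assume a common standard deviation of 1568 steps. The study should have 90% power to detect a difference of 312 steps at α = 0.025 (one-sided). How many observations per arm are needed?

531 per group

For two equal groups, n per group = 2·((z_α + z_β)·σ/δ)².
z_α = 1.960; z_β = 1.282 (power 90%).
n = 2 × (3.242 × 1568 / 312)² = 2 × 265.47 = 530.94
Round up: n = 531 per group.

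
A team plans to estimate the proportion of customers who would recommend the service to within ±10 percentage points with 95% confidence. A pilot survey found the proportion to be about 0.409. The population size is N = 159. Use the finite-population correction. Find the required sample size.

59

For a proportion with margin E = 0.1 at 95% confidence, z = 1.960.
n = p̂(1−p̂)(z/E)² = 0.409 × 0.591 × (1.960/0.1)² = 92.86 — call this n₀.
Finite-population correction with N = 159: n = n₀ / (1 + (n₀−1)/N) = 92.86 / 1.578 = 58.85
Round up: n = 59.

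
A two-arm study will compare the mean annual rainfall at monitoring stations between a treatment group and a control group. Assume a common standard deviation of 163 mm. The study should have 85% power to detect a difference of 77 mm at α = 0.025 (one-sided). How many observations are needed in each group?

For two equal groups, n per group = 2·((z_α + z_β)·σ/δ)².
z_α = 1.960; z_β = 1.036 (power 85%).
n = 2 × (2.996 × 163 / 77)² = 2 × 40.22 = 80.44
Round up: n = 81 per group.

81 per group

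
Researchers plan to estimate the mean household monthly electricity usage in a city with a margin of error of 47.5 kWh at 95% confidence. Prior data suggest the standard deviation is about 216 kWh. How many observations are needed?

80

For a mean, the margin of error is E = z·σ/√n, so n = (zσ/E)².
At 95% confidence, z = 1.960.
n = (1.960 × 216 / 47.5)² = 79.44
Round up: n = 80.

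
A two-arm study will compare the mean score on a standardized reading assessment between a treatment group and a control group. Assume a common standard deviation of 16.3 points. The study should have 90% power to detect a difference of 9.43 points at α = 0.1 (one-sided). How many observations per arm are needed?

For two equal groups, n per group = 2·((z_α + z_β)·σ/δ)².
z_α = 1.282; z_β = 1.282 (power 90%).
n = 2 × (2.564 × 16.3 / 9.43)² = 2 × 19.64 = 39.28
Round up: n = 40 per group.

40 per group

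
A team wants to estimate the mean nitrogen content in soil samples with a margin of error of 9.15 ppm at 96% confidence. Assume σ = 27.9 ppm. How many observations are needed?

40

For a mean, the margin of error is E = z·σ/√n, so n = (zσ/E)².
At 96% confidence, z = 2.054.
n = (2.054 × 27.9 / 9.15)² = 39.23
Round up: n = 40.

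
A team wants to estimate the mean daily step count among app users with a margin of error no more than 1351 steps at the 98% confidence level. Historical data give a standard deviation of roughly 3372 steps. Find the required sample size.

n = 34

For a mean, the margin of error is E = z·σ/√n, so n = (zσ/E)².
At 98% confidence, z = 2.326.
n = (2.326 × 3372 / 1351)² = 33.70
Round up: n = 34.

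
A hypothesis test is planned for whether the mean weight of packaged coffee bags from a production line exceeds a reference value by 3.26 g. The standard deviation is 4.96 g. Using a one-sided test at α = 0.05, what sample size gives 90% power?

20

For a one-sample z-test, n = ((z_α + z_β)·σ/δ)².
z_α = 1.645 (one-sided α = 0.05); z_β = 1.282 (power 90% → β = 0.1).
n = (2.927 × 4.96 / 3.26)² = 19.83
Round up: n = 20.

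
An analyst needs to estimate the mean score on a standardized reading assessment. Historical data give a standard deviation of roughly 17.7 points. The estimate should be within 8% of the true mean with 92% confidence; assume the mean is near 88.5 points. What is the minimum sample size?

20

For a mean, the margin of error is E = z·σ/√n, so n = (zσ/E)².
At 92% confidence, z = 1.751.
E = 8% of 88.5 = 7.08 points.
n = (1.751 × 17.7 / 7.08)² = 19.16
Round up: n = 20.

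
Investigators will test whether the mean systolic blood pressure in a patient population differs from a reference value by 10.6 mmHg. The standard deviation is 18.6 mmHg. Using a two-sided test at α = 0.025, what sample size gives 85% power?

For a one-sample z-test, n = ((z_{α/2} + z_β)·σ/δ)².
z_{α/2} = 2.241 (two-sided α = 0.025); z_β = 1.036 (power 85% → β = 0.15).
n = (3.277 × 18.6 / 10.6)² = 33.06
Round up: n = 34.

34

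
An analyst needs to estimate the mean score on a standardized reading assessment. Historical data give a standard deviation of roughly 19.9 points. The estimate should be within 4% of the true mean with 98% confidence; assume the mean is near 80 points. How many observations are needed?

For a mean, the margin of error is E = z·σ/√n, so n = (zσ/E)².
At 98% confidence, z = 2.326.
E = 4% of 80 = 3.2 points.
n = (2.326 × 19.9 / 3.2)² = 209.23
Round up: n = 210.

n = 210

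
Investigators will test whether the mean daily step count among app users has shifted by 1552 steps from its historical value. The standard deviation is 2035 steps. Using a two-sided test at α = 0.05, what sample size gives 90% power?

19

For a one-sample z-test, n = ((z_{α/2} + z_β)·σ/δ)².
z_{α/2} = 1.960 (two-sided α = 0.05); z_β = 1.282 (power 90% → β = 0.1).
n = (3.242 × 2035 / 1552)² = 18.07
Round up: n = 19.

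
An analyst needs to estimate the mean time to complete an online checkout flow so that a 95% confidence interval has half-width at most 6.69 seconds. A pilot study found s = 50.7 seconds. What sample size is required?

221

For a mean, the margin of error is E = z·σ/√n, so n = (zσ/E)².
At 95% confidence, z = 1.960.
n = (1.960 × 50.7 / 6.69)² = 220.64
Round up: n = 221.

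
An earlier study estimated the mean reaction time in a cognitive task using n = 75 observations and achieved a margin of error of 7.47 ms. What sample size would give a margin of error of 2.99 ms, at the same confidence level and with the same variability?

Margin of error scales as 1/√n, so n₂ = n₁·(E₁/E₂)².
n₂ = 75 × (7.47/2.99)² = 75 × 6.242 = 468.15
Round up: n₂ = 469.

n = 469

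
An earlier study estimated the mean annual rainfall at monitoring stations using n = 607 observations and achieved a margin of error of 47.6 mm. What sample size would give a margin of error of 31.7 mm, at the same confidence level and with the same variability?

1369

Margin of error scales as 1/√n, so n₂ = n₁·(E₁/E₂)².
n₂ = 607 × (47.6/31.7)² = 607 × 2.255 = 1368.78
Round up: n₂ = 1369.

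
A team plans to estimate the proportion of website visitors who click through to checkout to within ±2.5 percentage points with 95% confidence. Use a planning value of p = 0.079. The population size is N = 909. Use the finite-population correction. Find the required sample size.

n = 300

For a proportion with margin E = 0.025 at 95% confidence, z = 1.960.
n = p̂(1−p̂)(z/E)² = 0.079 × 0.921 × (1.960/0.025)² = 447.22 — call this n₀.
Finite-population correction with N = 909: n = n₀ / (1 + (n₀−1)/N) = 447.22 / 1.491 = 299.95
Round up: n = 300.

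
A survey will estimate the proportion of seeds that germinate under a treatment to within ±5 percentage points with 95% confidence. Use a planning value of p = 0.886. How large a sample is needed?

For a proportion with margin E = 0.05 at 95% confidence, z = 1.960.
n = p̂(1−p̂)(z/E)² = 0.886 × 0.114 × (1.960/0.05)² = 155.21
Round up: n = 156.

n = 156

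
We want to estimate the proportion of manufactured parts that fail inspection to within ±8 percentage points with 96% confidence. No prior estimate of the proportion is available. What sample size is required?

For a proportion with margin E = 0.08 at 96% confidence, z = 2.054.
With no prior estimate, use p = 0.5, which maximizes p(1−p) at 0.25.
n = 0.25 × (z/E)² = 0.25 × (2.054/0.08)² = 164.80
Round up: n = 165.

165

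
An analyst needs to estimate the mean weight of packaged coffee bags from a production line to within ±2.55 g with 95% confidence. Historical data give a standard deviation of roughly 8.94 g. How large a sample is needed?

n = 48

For a mean, the margin of error is E = z·σ/√n, so n = (zσ/E)².
At 95% confidence, z = 1.960.
n = (1.960 × 8.94 / 2.55)² = 47.22
Round up: n = 48.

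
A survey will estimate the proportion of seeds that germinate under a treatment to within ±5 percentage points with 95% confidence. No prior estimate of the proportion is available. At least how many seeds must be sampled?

385

For a proportion with margin E = 0.05 at 95% confidence, z = 1.960.
With no prior estimate, use p = 0.5, which maximizes p(1−p) at 0.25.
n = 0.25 × (z/E)² = 0.25 × (1.960/0.05)² = 384.16
Round up: n = 385.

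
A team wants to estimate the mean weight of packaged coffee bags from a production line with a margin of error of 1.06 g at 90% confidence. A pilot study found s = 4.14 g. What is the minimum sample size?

For a mean, the margin of error is E = z·σ/√n, so n = (zσ/E)².
At 90% confidence, z = 1.645.
n = (1.645 × 4.14 / 1.06)² = 41.28
Round up: n = 42.

n = 42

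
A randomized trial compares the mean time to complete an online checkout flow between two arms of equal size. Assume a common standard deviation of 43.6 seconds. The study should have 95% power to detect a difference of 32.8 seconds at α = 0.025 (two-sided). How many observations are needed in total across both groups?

For two equal groups, n per group = 2·((z_{α/2} + z_β)·σ/δ)².
z_{α/2} = 2.241; z_β = 1.645 (power 95%).
n = 2 × (3.886 × 43.6 / 32.8)² = 2 × 26.68 = 53.36
Round up: n = 54 per group.
Total across both groups: 2 × 54 = 108.

108 total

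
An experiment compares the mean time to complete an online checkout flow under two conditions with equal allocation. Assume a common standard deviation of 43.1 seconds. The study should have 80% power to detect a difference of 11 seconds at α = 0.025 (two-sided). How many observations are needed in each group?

292 per group

For two equal groups, n per group = 2·((z_{α/2} + z_β)·σ/δ)².
z_{α/2} = 2.241; z_β = 0.842 (power 80%).
n = 2 × (3.083 × 43.1 / 11)² = 2 × 145.92 = 291.84
Round up: n = 292 per group.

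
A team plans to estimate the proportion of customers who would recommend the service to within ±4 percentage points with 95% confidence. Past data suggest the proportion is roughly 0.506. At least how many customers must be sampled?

For a proportion with margin E = 0.04 at 95% confidence, z = 1.960.
n = p̂(1−p̂)(z/E)² = 0.506 × 0.494 × (1.960/0.04)² = 600.16
Round up: n = 601.

601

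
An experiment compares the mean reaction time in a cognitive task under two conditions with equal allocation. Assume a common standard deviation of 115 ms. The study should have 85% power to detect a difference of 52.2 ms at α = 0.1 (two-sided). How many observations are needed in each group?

For two equal groups, n per group = 2·((z_{α/2} + z_β)·σ/δ)².
z_{α/2} = 1.645; z_β = 1.036 (power 85%).
n = 2 × (2.681 × 115 / 52.2)² = 2 × 34.89 = 69.78
Round up: n = 70 per group.

70 per group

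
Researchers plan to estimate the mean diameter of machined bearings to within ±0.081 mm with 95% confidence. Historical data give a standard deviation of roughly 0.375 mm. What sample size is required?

n = 83

For a mean, the margin of error is E = z·σ/√n, so n = (zσ/E)².
At 95% confidence, z = 1.960.
n = (1.960 × 0.375 / 0.081)² = 82.34
Round up: n = 83.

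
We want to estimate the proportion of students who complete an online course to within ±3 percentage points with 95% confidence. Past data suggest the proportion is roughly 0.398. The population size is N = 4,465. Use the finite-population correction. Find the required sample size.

For a proportion with margin E = 0.03 at 95% confidence, z = 1.960.
n = p̂(1−p̂)(z/E)² = 0.398 × 0.602 × (1.960/0.03)² = 1022.70 — call this n₀.
Finite-population correction with N = 4,465: n = n₀ / (1 + (n₀−1)/N) = 1022.70 / 1.229 = 832.14
Round up: n = 833.

n = 833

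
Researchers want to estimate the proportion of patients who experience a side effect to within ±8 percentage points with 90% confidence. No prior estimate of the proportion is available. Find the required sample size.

For a proportion with margin E = 0.08 at 90% confidence, z = 1.645.
With no prior estimate, use p = 0.5, which maximizes p(1−p) at 0.25.
n = 0.25 × (z/E)² = 0.25 × (1.645/0.08)² = 105.70
Round up: n = 106.

n = 106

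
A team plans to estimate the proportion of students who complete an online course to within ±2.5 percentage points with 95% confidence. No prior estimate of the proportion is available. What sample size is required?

For a proportion with margin E = 0.025 at 95% confidence, z = 1.960.
With no prior estimate, use p = 0.5, which maximizes p(1−p) at 0.25.
n = 0.25 × (z/E)² = 0.25 × (1.960/0.025)² = 1536.64
Round up: n = 1537.

1537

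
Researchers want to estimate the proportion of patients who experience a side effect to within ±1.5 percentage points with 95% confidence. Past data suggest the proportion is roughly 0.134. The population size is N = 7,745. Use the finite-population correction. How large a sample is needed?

For a proportion with margin E = 0.015 at 95% confidence, z = 1.960.
n = p̂(1−p̂)(z/E)² = 0.134 × 0.866 × (1.960/0.015)² = 1981.31 — call this n₀.
Finite-population correction with N = 7,745: n = n₀ / (1 + (n₀−1)/N) = 1981.31 / 1.256 = 1577.48
Round up: n = 1578.

1578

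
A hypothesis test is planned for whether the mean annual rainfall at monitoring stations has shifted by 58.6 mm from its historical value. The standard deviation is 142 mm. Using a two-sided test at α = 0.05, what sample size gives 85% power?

53

For a one-sample z-test, n = ((z_{α/2} + z_β)·σ/δ)².
z_{α/2} = 1.960 (two-sided α = 0.05); z_β = 1.036 (power 85% → β = 0.15).
n = (2.996 × 142 / 58.6)² = 52.71
Round up: n = 53.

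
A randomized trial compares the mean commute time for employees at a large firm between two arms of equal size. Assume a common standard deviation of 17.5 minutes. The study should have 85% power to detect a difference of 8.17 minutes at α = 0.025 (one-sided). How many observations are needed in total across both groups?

166 total

For two equal groups, n per group = 2·((z_α + z_β)·σ/δ)².
z_α = 1.960; z_β = 1.036 (power 85%).
n = 2 × (2.996 × 17.5 / 8.17)² = 2 × 41.18 = 82.36
Round up: n = 83 per group.
Total across both groups: 2 × 83 = 166.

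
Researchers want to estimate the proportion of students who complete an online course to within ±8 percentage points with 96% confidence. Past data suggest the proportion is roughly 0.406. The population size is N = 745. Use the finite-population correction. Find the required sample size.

For a proportion with margin E = 0.08 at 96% confidence, z = 2.054.
n = p̂(1−p̂)(z/E)² = 0.406 × 0.594 × (2.054/0.08)² = 158.98 — call this n₀.
Finite-population correction with N = 745: n = n₀ / (1 + (n₀−1)/N) = 158.98 / 1.212 = 131.17
Round up: n = 132.

132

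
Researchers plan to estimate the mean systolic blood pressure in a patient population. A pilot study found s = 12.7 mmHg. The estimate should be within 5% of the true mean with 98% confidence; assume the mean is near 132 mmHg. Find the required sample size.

For a mean, the margin of error is E = z·σ/√n, so n = (zσ/E)².
At 98% confidence, z = 2.326.
E = 5% of 132 = 6.6 mmHg.
n = (2.326 × 12.7 / 6.6)² = 20.03
Round up: n = 21.

21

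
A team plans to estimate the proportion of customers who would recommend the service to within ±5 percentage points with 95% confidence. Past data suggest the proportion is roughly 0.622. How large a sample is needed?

n = 362

For a proportion with margin E = 0.05 at 95% confidence, z = 1.960.
n = p̂(1−p̂)(z/E)² = 0.622 × 0.378 × (1.960/0.05)² = 361.29
Round up: n = 362.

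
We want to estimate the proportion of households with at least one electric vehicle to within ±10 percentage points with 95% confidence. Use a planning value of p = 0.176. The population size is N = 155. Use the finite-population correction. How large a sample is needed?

42

For a proportion with margin E = 0.1 at 95% confidence, z = 1.960.
n = p̂(1−p̂)(z/E)² = 0.176 × 0.824 × (1.960/0.1)² = 55.71 — call this n₀.
Finite-population correction with N = 155: n = n₀ / (1 + (n₀−1)/N) = 55.71 / 1.353 = 41.18
Round up: n = 42.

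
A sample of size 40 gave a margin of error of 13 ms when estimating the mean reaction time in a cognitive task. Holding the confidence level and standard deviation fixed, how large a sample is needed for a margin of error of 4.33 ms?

361

Margin of error scales as 1/√n, so n₂ = n₁·(E₁/E₂)².
n₂ = 40 × (13/4.33)² = 40 × 9.014 = 360.56
Round up: n₂ = 361.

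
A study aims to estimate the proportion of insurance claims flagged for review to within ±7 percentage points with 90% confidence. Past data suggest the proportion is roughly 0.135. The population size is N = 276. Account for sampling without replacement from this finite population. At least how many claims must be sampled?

For a proportion with margin E = 0.07 at 90% confidence, z = 1.645.
n = p̂(1−p̂)(z/E)² = 0.135 × 0.865 × (1.645/0.07)² = 64.49 — call this n₀.
Finite-population correction with N = 276: n = n₀ / (1 + (n₀−1)/N) = 64.49 / 1.23 = 52.43
Round up: n = 53.

n = 53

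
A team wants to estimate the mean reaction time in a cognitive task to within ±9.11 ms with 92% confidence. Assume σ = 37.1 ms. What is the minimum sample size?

51

For a mean, the margin of error is E = z·σ/√n, so n = (zσ/E)².
At 92% confidence, z = 1.751.
n = (1.751 × 37.1 / 9.11)² = 50.85
Round up: n = 51.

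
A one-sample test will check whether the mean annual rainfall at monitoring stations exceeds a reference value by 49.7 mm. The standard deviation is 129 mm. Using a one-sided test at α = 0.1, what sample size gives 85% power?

37

For a one-sample z-test, n = ((z_α + z_β)·σ/δ)².
z_α = 1.282 (one-sided α = 0.1); z_β = 1.036 (power 85% → β = 0.15).
n = (2.318 × 129 / 49.7)² = 36.20
Round up: n = 37.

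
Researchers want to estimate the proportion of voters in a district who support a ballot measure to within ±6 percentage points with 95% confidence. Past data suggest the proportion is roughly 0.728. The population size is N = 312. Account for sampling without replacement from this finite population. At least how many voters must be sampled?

For a proportion with margin E = 0.06 at 95% confidence, z = 1.960.
n = p̂(1−p̂)(z/E)² = 0.728 × 0.272 × (1.960/0.06)² = 211.31 — call this n₀.
Finite-population correction with N = 312: n = n₀ / (1 + (n₀−1)/N) = 211.31 / 1.674 = 126.23
Round up: n = 127.

n = 127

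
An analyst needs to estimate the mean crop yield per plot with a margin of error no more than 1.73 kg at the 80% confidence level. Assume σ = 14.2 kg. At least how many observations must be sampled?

111

For a mean, the margin of error is E = z·σ/√n, so n = (zσ/E)².
At 80% confidence, z = 1.282.
n = (1.282 × 14.2 / 1.73)² = 110.73
Round up: n = 111.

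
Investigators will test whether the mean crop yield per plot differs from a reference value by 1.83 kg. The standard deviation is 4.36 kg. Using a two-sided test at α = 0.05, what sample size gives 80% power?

45

For a one-sample z-test, n = ((z_{α/2} + z_β)·σ/δ)².
z_{α/2} = 1.960 (two-sided α = 0.05); z_β = 0.842 (power 80% → β = 0.2).
n = (2.802 × 4.36 / 1.83)² = 44.57
Round up: n = 45.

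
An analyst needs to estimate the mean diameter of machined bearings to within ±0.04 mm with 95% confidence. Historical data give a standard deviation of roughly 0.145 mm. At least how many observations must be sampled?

51

For a mean, the margin of error is E = z·σ/√n, so n = (zσ/E)².
At 95% confidence, z = 1.960.
n = (1.960 × 0.145 / 0.04)² = 50.48
Round up: n = 51.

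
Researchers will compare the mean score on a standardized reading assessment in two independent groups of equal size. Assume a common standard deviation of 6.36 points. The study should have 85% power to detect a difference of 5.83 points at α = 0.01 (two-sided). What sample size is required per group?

32 per group

For two equal groups, n per group = 2·((z_{α/2} + z_β)·σ/δ)².
z_{α/2} = 2.576; z_β = 1.036 (power 85%).
n = 2 × (3.612 × 6.36 / 5.83)² = 2 × 15.53 = 31.06
Round up: n = 32 per group.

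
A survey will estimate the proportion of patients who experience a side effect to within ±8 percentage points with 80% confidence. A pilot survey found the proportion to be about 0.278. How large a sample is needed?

For a proportion with margin E = 0.08 at 80% confidence, z = 1.282.
n = p̂(1−p̂)(z/E)² = 0.278 × 0.722 × (1.282/0.08)² = 51.54
Round up: n = 52.

n = 52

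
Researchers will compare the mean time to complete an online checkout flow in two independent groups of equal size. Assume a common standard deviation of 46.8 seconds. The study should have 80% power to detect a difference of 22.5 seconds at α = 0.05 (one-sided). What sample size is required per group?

For two equal groups, n per group = 2·((z_α + z_β)·σ/δ)².
z_α = 1.645; z_β = 0.842 (power 80%).
n = 2 × (2.487 × 46.8 / 22.5)² = 2 × 26.76 = 53.52
Round up: n = 54 per group.

54 per group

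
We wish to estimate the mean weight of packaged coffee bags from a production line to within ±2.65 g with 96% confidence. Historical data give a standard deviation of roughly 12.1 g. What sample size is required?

88

For a mean, the margin of error is E = z·σ/√n, so n = (zσ/E)².
At 96% confidence, z = 2.054.
n = (2.054 × 12.1 / 2.65)² = 87.96
Round up: n = 88.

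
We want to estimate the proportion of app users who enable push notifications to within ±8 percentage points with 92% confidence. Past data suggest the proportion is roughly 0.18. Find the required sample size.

n = 71

For a proportion with margin E = 0.08 at 92% confidence, z = 1.751.
n = p̂(1−p̂)(z/E)² = 0.18 × 0.82 × (1.751/0.08)² = 70.71
Round up: n = 71.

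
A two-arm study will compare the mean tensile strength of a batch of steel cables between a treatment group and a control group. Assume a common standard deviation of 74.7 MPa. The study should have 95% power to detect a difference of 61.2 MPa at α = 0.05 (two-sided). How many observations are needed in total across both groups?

For two equal groups, n per group = 2·((z_{α/2} + z_β)·σ/δ)².
z_{α/2} = 1.960; z_β = 1.645 (power 95%).
n = 2 × (3.605 × 74.7 / 61.2)² = 2 × 19.36 = 38.72
Round up: n = 39 per group.
Total across both groups: 2 × 39 = 78.

78 total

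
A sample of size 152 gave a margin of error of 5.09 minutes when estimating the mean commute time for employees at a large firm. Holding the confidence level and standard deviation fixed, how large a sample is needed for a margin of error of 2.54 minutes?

Margin of error scales as 1/√n, so n₂ = n₁·(E₁/E₂)².
n₂ = 152 × (5.09/2.54)² = 152 × 4.016 = 610.43
Round up: n₂ = 611.

n = 611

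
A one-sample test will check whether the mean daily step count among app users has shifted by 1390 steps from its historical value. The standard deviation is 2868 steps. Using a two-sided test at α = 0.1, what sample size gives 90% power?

For a one-sample z-test, n = ((z_{α/2} + z_β)·σ/δ)².
z_{α/2} = 1.645 (two-sided α = 0.1); z_β = 1.282 (power 90% → β = 0.1).
n = (2.927 × 2868 / 1390)² = 36.47
Round up: n = 37.

n = 37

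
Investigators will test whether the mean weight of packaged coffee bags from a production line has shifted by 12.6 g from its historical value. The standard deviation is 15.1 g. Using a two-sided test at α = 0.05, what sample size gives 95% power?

For a one-sample z-test, n = ((z_{α/2} + z_β)·σ/δ)².
z_{α/2} = 1.960 (two-sided α = 0.05); z_β = 1.645 (power 95% → β = 0.05).
n = (3.605 × 15.1 / 12.6)² = 18.66
Round up: n = 19.

19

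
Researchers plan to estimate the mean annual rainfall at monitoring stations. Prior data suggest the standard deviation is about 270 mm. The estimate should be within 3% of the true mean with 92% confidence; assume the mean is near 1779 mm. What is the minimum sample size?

For a mean, the margin of error is E = z·σ/√n, so n = (zσ/E)².
At 92% confidence, z = 1.751.
E = 3% of 1779 = 53.37 mm.
n = (1.751 × 270 / 53.37)² = 78.47
Round up: n = 79.

n = 79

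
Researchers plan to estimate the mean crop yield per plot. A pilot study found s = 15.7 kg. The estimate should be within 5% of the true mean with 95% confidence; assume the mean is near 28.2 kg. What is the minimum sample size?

For a mean, the margin of error is E = z·σ/√n, so n = (zσ/E)².
At 95% confidence, z = 1.960.
E = 5% of 28.2 = 1.41 kg.
n = (1.960 × 15.7 / 1.41)² = 476.29
Round up: n = 477.

477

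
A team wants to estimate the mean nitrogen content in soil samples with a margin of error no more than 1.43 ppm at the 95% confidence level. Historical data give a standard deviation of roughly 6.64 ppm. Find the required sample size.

83

For a mean, the margin of error is E = z·σ/√n, so n = (zσ/E)².
At 95% confidence, z = 1.960.
n = (1.960 × 6.64 / 1.43)² = 82.83
Round up: n = 83.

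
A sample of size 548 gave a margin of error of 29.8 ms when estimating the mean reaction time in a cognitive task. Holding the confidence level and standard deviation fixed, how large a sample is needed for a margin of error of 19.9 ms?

n = 1229

Margin of error scales as 1/√n, so n₂ = n₁·(E₁/E₂)².
n₂ = 548 × (29.8/19.9)² = 548 × 2.242 = 1228.62
Round up: n₂ = 1229.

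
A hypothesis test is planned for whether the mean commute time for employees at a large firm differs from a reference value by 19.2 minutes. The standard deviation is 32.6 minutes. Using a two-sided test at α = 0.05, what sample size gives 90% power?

For a one-sample z-test, n = ((z_{α/2} + z_β)·σ/δ)².
z_{α/2} = 1.960 (two-sided α = 0.05); z_β = 1.282 (power 90% → β = 0.1).
n = (3.242 × 32.6 / 19.2)² = 30.30
Round up: n = 31.

n = 31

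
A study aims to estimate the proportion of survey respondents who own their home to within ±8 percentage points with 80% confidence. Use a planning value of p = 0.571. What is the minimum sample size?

For a proportion with margin E = 0.08 at 80% confidence, z = 1.282.
n = p̂(1−p̂)(z/E)² = 0.571 × 0.429 × (1.282/0.08)² = 62.91
Round up: n = 63.

63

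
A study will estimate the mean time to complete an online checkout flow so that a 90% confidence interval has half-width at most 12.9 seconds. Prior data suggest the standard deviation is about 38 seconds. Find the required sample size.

For a mean, the margin of error is E = z·σ/√n, so n = (zσ/E)².
At 90% confidence, z = 1.645.
n = (1.645 × 38 / 12.9)² = 23.48
Round up: n = 24.

24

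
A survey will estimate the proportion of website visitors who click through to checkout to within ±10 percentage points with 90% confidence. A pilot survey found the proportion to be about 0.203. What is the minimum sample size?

For a proportion with margin E = 0.1 at 90% confidence, z = 1.645.
n = p̂(1−p̂)(z/E)² = 0.203 × 0.797 × (1.645/0.1)² = 43.78
Round up: n = 44.

44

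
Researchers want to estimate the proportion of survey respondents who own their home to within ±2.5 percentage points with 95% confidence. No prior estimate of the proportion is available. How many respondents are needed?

n = 1537

For a proportion with margin E = 0.025 at 95% confidence, z = 1.960.
With no prior estimate, use p = 0.5, which maximizes p(1−p) at 0.25.
n = 0.25 × (z/E)² = 0.25 × (1.960/0.025)² = 1536.64
Round up: n = 1537.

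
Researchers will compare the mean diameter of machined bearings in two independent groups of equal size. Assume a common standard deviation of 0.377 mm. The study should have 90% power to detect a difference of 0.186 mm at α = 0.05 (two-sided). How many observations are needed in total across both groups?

For two equal groups, n per group = 2·((z_{α/2} + z_β)·σ/δ)².
z_{α/2} = 1.960; z_β = 1.282 (power 90%).
n = 2 × (3.242 × 0.377 / 0.186)² = 2 × 43.18 = 86.36
Round up: n = 87 per group.
Total across both groups: 2 × 87 = 174.

174 total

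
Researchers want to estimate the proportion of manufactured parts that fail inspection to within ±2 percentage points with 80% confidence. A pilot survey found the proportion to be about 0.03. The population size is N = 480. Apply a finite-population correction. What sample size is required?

For a proportion with margin E = 0.02 at 80% confidence, z = 1.282.
n = p̂(1−p̂)(z/E)² = 0.03 × 0.97 × (1.282/0.02)² = 119.57 — call this n₀.
Finite-population correction with N = 480: n = n₀ / (1 + (n₀−1)/N) = 119.57 / 1.247 = 95.89
Round up: n = 96.

n = 96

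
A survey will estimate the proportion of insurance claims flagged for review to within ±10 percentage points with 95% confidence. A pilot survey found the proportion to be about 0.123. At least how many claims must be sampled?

For a proportion with margin E = 0.1 at 95% confidence, z = 1.960.
n = p̂(1−p̂)(z/E)² = 0.123 × 0.877 × (1.960/0.1)² = 41.44
Round up: n = 42.

42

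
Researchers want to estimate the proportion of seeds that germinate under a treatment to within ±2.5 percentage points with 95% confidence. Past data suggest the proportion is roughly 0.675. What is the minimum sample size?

1349

For a proportion with margin E = 0.025 at 95% confidence, z = 1.960.
n = p̂(1−p̂)(z/E)² = 0.675 × 0.325 × (1.960/0.025)² = 1348.40
Round up: n = 1349.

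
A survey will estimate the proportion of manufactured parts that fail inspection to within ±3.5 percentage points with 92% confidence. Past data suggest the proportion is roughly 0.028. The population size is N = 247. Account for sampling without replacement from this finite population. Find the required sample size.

n = 54

For a proportion with margin E = 0.035 at 92% confidence, z = 1.751.
n = p̂(1−p̂)(z/E)² = 0.028 × 0.972 × (1.751/0.035)² = 68.12 — call this n₀.
Finite-population correction with N = 247: n = n₀ / (1 + (n₀−1)/N) = 68.12 / 1.272 = 53.55
Round up: n = 54.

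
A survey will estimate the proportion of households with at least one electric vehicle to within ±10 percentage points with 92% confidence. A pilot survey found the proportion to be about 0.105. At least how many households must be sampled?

For a proportion with margin E = 0.1 at 92% confidence, z = 1.751.
n = p̂(1−p̂)(z/E)² = 0.105 × 0.895 × (1.751/0.1)² = 28.81
Round up: n = 29.

29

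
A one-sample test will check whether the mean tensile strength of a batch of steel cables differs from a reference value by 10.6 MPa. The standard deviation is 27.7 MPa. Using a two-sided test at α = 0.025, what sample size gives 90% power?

For a one-sample z-test, n = ((z_{α/2} + z_β)·σ/δ)².
z_{α/2} = 2.241 (two-sided α = 0.025); z_β = 1.282 (power 90% → β = 0.1).
n = (3.523 × 27.7 / 10.6)² = 84.76
Round up: n = 85.

85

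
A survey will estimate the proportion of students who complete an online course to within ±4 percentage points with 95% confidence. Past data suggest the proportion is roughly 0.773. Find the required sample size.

For a proportion with margin E = 0.04 at 95% confidence, z = 1.960.
n = p̂(1−p̂)(z/E)² = 0.773 × 0.227 × (1.960/0.04)² = 421.31
Round up: n = 422.

422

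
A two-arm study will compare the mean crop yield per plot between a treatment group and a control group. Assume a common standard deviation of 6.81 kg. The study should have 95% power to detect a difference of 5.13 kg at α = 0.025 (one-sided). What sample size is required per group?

For two equal groups, n per group = 2·((z_α + z_β)·σ/δ)².
z_α = 1.960; z_β = 1.645 (power 95%).
n = 2 × (3.605 × 6.81 / 5.13)² = 2 × 22.90 = 45.80
Round up: n = 46 per group.

46 per group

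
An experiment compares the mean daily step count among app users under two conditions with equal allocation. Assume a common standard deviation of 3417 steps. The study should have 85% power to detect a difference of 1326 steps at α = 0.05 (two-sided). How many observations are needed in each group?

For two equal groups, n per group = 2·((z_{α/2} + z_β)·σ/δ)².
z_{α/2} = 1.960; z_β = 1.036 (power 85%).
n = 2 × (2.996 × 3417 / 1326)² = 2 × 59.61 = 119.22
Round up: n = 120 per group.

120 per group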